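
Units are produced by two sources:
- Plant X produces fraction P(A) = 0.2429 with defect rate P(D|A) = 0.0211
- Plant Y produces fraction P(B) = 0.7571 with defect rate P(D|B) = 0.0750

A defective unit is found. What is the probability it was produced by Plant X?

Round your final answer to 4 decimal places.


Let A = from Plant X, D = defective

Given:
- P(A) = 0.2429, P(B) = 0.7571
- P(D|A) = 0.0211, P(D|B) = 0.0750

Step 1: Find P(D)
P(D) = P(D|A)P(A) + P(D|B)P(B)
     = 0.0211 × 0.2429 + 0.0750 × 0.7571
     = 0.00512519 + 0.05678250
     = 0.06190769

Step 2: Apply Bayes' theorem
P(A|D) = P(D|A)P(A) / P(D)
       = 0.00512519 / 0.06190769
       = 0.0828


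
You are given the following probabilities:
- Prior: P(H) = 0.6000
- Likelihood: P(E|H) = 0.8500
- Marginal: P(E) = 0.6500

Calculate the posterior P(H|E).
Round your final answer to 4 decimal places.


Using Bayes' theorem:

P(H|E) = P(E|H) × P(H) / P(E)
       = 0.8500 × 0.6000 / 0.6500
       = 0.51000000 / 0.6500
       = 0.7846

The evidence strengthens our belief in H.
Prior: 0.6000 → Posterior: 0.7846


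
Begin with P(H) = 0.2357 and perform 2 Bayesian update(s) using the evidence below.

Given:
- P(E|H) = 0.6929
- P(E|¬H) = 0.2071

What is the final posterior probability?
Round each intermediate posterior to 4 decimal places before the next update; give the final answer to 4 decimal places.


Sequential Bayesian updating:

Initial prior: P(H) = 0.2357

Update 1:
  P(E) = 0.6929 × 0.2357 + 0.2071 × 0.7643 = 0.16331653 + 0.15828653 = 0.32160306
  P(H|E) = 0.16331653 / 0.32160306 = 0.5078

Update 2:
  P(E) = 0.6929 × 0.5078 + 0.2071 × 0.4922 = 0.35185462 + 0.10193462 = 0.45378924
  P(H|E) = 0.35185462 / 0.45378924 = 0.7754

Final posterior: 0.7754


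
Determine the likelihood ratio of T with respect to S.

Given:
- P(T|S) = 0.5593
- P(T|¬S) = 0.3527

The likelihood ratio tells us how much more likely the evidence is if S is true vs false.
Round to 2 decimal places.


Likelihood Ratio (LR) = P(T|S) / P(T|¬S)

LR = 0.5593 / 0.3527
   = 1.59

The evidence is 1.59 times more likely if S is true than if S is false.
LR > 1, so observing T raises the odds in favor of S.


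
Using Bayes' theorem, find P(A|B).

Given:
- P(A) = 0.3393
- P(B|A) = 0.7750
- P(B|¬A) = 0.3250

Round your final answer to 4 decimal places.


Bayes' theorem: P(A|B) = P(B|A) × P(A) / P(B)

Step 1: Calculate P(B) using law of total probability
P(B) = P(B|A)P(A) + P(B|¬A)P(¬A)
     = 0.7750 × 0.3393 + 0.3250 × 0.6607
     = 0.26295750 + 0.21472750
     = 0.47768500

Step 2: Apply Bayes' theorem
P(A|B) = P(B|A) × P(A) / P(B)
       = 0.26295750 / 0.47768500
       = 0.5505


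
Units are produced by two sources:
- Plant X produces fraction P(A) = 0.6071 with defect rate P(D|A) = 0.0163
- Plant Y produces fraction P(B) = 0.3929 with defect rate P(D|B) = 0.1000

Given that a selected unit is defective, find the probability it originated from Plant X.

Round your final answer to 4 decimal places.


Let A = from Plant X, D = defective

Given:
- P(A) = 0.6071, P(B) = 0.3929
- P(D|A) = 0.0163, P(D|B) = 0.1000

Step 1: Find P(D)
P(D) = P(D|A)P(A) + P(D|B)P(B)
     = 0.0163 × 0.6071 + 0.1000 × 0.3929
     = 0.00989573 + 0.03929000
     = 0.04918573

Step 2: Apply Bayes' theorem
P(A|D) = P(D|A)P(A) / P(D)
       = 0.00989573 / 0.04918573
       = 0.2012


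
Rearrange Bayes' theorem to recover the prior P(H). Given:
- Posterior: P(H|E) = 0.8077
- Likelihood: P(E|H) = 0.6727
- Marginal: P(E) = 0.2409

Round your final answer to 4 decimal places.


From Bayes' theorem: P(H|E) = P(E|H) × P(H) / P(E)

Rearranging for P(H):
P(H) = P(H|E) × P(E) / P(E|H)
     = 0.8077 × 0.2409 / 0.6727
     = 0.19457493 / 0.6727
     = 0.2892


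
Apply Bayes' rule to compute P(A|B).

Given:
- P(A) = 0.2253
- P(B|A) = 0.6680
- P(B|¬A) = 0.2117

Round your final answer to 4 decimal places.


Bayes' theorem: P(A|B) = P(B|A) × P(A) / P(B)

Step 1: Calculate P(B) using law of total probability
P(B) = P(B|A)P(A) + P(B|¬A)P(¬A)
     = 0.6680 × 0.2253 + 0.2117 × 0.7747
     = 0.15050040 + 0.16400399
     = 0.31450439

Step 2: Apply Bayes' theorem
P(A|B) = P(B|A) × P(A) / P(B)
       = 0.15050040 / 0.31450439
       = 0.4785


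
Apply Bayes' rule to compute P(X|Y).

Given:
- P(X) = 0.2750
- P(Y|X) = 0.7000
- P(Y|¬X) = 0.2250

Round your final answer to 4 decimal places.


Bayes' theorem: P(X|Y) = P(Y|X) × P(X) / P(Y)

Step 1: Calculate P(Y) using law of total probability
P(Y) = P(Y|X)P(X) + P(Y|¬X)P(¬X)
     = 0.7000 × 0.2750 + 0.2250 × 0.7250
     = 0.19250000 + 0.16312500
     = 0.35562500

Step 2: Apply Bayes' theorem
P(X|Y) = P(Y|X) × P(X) / P(Y)
       = 0.19250000 / 0.35562500
       = 0.5413


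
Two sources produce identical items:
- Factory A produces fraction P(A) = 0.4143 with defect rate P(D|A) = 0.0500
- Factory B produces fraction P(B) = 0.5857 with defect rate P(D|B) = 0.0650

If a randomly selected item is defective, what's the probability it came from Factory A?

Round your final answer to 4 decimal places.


Let A = from Factory A, D = defective

Given:
- P(A) = 0.4143, P(B) = 0.5857
- P(D|A) = 0.0500, P(D|B) = 0.0650

Step 1: Find P(D)
P(D) = P(D|A)P(A) + P(D|B)P(B)
     = 0.0500 × 0.4143 + 0.0650 × 0.5857
     = 0.02071500 + 0.03807050
     = 0.05878550

Step 2: Apply Bayes' theorem
P(A|D) = P(D|A)P(A) / P(D)
       = 0.02071500 / 0.05878550
       = 0.3524


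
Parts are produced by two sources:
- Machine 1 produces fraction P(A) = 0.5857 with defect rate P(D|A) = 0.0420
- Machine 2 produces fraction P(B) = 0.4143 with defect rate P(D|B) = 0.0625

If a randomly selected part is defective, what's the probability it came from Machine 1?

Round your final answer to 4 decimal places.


Let A = from Machine 1, D = defective

Given:
- P(A) = 0.5857, P(B) = 0.4143
- P(D|A) = 0.0420, P(D|B) = 0.0625

Step 1: Find P(D)
P(D) = P(D|A)P(A) + P(D|B)P(B)
     = 0.0420 × 0.5857 + 0.0625 × 0.4143
     = 0.02459940 + 0.02589375
     = 0.05049315

Step 2: Apply Bayes' theorem
P(A|D) = P(D|A)P(A) / P(D)
       = 0.02459940 / 0.05049315
       = 0.4872


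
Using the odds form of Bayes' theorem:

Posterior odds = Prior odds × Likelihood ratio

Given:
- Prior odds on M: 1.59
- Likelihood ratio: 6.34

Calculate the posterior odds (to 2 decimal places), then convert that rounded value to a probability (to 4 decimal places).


Step 1: Calculate posterior odds
Posterior odds = Prior odds × LR
               = 1.59 × 6.34
               = 10.08

Step 2: Convert to probability
P(M|E) = Posterior odds / (1 + Posterior odds)
       = 10.08 / (1 + 10.08)
       = 10.08 / 11.08
       = 0.9097

The evidence increased P(M) from 0.6139 to 0.9097.


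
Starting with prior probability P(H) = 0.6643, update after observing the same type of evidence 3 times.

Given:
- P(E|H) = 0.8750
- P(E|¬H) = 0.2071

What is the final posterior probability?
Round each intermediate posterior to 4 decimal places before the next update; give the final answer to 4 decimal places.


Sequential Bayesian updating:

Initial prior: P(H) = 0.6643

Update 1:
  P(E) = 0.8750 × 0.6643 + 0.2071 × 0.3357 = 0.58126250 + 0.06952347 = 0.65078597
  P(H|E) = 0.58126250 / 0.65078597 = 0.8932

Update 2:
  P(E) = 0.8750 × 0.8932 + 0.2071 × 0.1068 = 0.78155000 + 0.02211828 = 0.80366828
  P(H|E) = 0.78155000 / 0.80366828 = 0.9725

Update 3:
  P(E) = 0.8750 × 0.9725 + 0.2071 × 0.0275 = 0.85093750 + 0.00569525 = 0.85663275
  P(H|E) = 0.85093750 / 0.85663275 = 0.9934

Final posterior: 0.9934


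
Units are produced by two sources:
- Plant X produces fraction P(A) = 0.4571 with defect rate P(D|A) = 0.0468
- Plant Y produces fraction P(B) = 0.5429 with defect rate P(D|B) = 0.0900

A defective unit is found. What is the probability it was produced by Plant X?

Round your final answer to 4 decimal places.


Let A = from Plant X, D = defective

Given:
- P(A) = 0.4571, P(B) = 0.5429
- P(D|A) = 0.0468, P(D|B) = 0.0900

Step 1: Find P(D)
P(D) = P(D|A)P(A) + P(D|B)P(B)
     = 0.0468 × 0.4571 + 0.0900 × 0.5429
     = 0.02139228 + 0.04886100
     = 0.07025328

Step 2: Apply Bayes' theorem
P(A|D) = P(D|A)P(A) / P(D)
       = 0.02139228 / 0.07025328
       = 0.3045


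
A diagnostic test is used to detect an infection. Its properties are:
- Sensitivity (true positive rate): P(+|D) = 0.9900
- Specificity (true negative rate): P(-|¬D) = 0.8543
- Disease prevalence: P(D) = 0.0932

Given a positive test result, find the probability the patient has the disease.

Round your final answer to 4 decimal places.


Let D = has disease, + = positive test

Given:
- P(D) = 0.0932 (prevalence)
- P(+|D) = 0.9900 (sensitivity)
- P(-|¬D) = 0.8543 (specificity)
- P(+|¬D) = 0.1457 (false positive rate = 1 - specificity)

Step 1: Find P(+)
P(+) = P(+|D)P(D) + P(+|¬D)P(¬D)
     = 0.9900 × 0.0932 + 0.1457 × 0.9068
     = 0.09226800 + 0.13212076
     = 0.22438876

Step 2: Apply Bayes' theorem for P(D|+)
P(D|+) = P(+|D)P(D) / P(+)
       = 0.09226800 / 0.22438876
       = 0.4112


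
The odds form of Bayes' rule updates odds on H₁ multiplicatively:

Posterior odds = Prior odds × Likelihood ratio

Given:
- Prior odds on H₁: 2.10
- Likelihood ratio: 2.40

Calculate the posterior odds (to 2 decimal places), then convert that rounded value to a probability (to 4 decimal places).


Step 1: Calculate posterior odds
Posterior odds = Prior odds × LR
               = 2.10 × 2.40
               = 5.04

Step 2: Convert to probability
P(H₁|E) = Posterior odds / (1 + Posterior odds)
       = 5.04 / (1 + 5.04)
       = 5.04 / 6.04
       = 0.8344

The evidence increased P(H₁) from 0.6774 to 0.8344.


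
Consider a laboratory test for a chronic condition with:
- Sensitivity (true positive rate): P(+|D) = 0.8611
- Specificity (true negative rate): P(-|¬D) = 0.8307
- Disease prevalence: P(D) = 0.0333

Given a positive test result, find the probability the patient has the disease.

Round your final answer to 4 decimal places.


Let D = has disease, + = positive test

Given:
- P(D) = 0.0333 (prevalence)
- P(+|D) = 0.8611 (sensitivity)
- P(-|¬D) = 0.8307 (specificity)
- P(+|¬D) = 0.1693 (false positive rate = 1 - specificity)

Step 1: Find P(+)
P(+) = P(+|D)P(D) + P(+|¬D)P(¬D)
     = 0.8611 × 0.0333 + 0.1693 × 0.9667
     = 0.02867463 + 0.16366231
     = 0.19233694

Step 2: Apply Bayes' theorem for P(D|+)
P(D|+) = P(+|D)P(D) / P(+)
       = 0.02867463 / 0.19233694
       = 0.1491


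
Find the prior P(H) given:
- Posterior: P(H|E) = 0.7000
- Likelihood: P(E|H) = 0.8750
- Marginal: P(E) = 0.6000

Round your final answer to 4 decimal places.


From Bayes' theorem: P(H|E) = P(E|H) × P(H) / P(E)

Rearranging for P(H):
P(H) = P(H|E) × P(E) / P(E|H)
     = 0.7000 × 0.6000 / 0.8750
     = 0.42000000 / 0.8750
     = 0.4800


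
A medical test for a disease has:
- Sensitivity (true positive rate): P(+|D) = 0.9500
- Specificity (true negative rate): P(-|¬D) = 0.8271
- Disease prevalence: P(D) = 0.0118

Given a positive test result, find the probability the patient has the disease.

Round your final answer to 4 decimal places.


Let D = has disease, + = positive test

Given:
- P(D) = 0.0118 (prevalence)
- P(+|D) = 0.9500 (sensitivity)
- P(-|¬D) = 0.8271 (specificity)
- P(+|¬D) = 0.1729 (false positive rate = 1 - specificity)

Step 1: Find P(+)
P(+) = P(+|D)P(D) + P(+|¬D)P(¬D)
     = 0.9500 × 0.0118 + 0.1729 × 0.9882
     = 0.01121000 + 0.17085978
     = 0.18206978

Step 2: Apply Bayes' theorem for P(D|+)
P(D|+) = P(+|D)P(D) / P(+)
       = 0.01121000 / 0.18206978
       = 0.0616


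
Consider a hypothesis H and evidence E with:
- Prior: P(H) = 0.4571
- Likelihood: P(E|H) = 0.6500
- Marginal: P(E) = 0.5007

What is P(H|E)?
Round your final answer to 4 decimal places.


Using Bayes' theorem:

P(H|E) = P(E|H) × P(H) / P(E)
       = 0.6500 × 0.4571 / 0.5007
       = 0.29711500 / 0.5007
       = 0.5934

The evidence strengthens our belief in H.
Prior: 0.4571 → Posterior: 0.5934


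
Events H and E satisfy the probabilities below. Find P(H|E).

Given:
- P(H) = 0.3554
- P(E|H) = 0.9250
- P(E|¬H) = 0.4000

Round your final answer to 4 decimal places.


Bayes' theorem: P(H|E) = P(E|H) × P(H) / P(E)

Step 1: Calculate P(E) using law of total probability
P(E) = P(E|H)P(H) + P(E|¬H)P(¬H)
     = 0.9250 × 0.3554 + 0.4000 × 0.6446
     = 0.32874500 + 0.25784000
     = 0.58658500

Step 2: Apply Bayes' theorem
P(H|E) = P(E|H) × P(H) / P(E)
       = 0.32874500 / 0.58658500
       = 0.5604


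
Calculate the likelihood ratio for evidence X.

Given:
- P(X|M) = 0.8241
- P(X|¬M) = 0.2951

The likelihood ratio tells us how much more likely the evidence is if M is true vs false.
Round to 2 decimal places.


Likelihood Ratio (LR) = P(X|M) / P(X|¬M)

LR = 0.8241 / 0.2951
   = 2.79

The evidence is 2.79 times more likely if M is true than if M is false.
Because LR exceeds 1, X is evidence for M.


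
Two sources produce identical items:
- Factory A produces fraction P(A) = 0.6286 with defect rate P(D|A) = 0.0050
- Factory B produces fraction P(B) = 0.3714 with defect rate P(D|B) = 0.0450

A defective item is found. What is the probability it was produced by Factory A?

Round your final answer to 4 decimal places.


Let A = from Factory A, D = defective

Given:
- P(A) = 0.6286, P(B) = 0.3714
- P(D|A) = 0.0050, P(D|B) = 0.0450

Step 1: Find P(D)
P(D) = P(D|A)P(A) + P(D|B)P(B)
     = 0.0050 × 0.6286 + 0.0450 × 0.3714
     = 0.00314300 + 0.01671300
     = 0.01985600

Step 2: Apply Bayes' theorem
P(A|D) = P(D|A)P(A) / P(D)
       = 0.00314300 / 0.01985600
       = 0.1583


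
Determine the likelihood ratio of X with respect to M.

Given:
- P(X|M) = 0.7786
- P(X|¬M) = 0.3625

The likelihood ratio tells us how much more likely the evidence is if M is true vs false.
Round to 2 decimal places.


Likelihood Ratio (LR) = P(X|M) / P(X|¬M)

LR = 0.7786 / 0.3625
   = 2.15

The evidence is 2.15 times more likely if M is true than if M is false.
Because LR exceeds 1, X is evidence for M.


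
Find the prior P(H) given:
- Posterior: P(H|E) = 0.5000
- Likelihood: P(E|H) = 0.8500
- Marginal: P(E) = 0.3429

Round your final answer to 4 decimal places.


From Bayes' theorem: P(H|E) = P(E|H) × P(H) / P(E)

Rearranging for P(H):
P(H) = P(H|E) × P(E) / P(E|H)
     = 0.5000 × 0.3429 / 0.8500
     = 0.17145000 / 0.8500
     = 0.2017


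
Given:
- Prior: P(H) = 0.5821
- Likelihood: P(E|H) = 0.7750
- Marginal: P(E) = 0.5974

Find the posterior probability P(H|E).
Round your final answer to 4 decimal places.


Using Bayes' theorem:

P(H|E) = P(E|H) × P(H) / P(E)
       = 0.7750 × 0.5821 / 0.5974
       = 0.45112750 / 0.5974
       = 0.7552

The evidence strengthens our belief in H.
Prior: 0.5821 → Posterior: 0.7552


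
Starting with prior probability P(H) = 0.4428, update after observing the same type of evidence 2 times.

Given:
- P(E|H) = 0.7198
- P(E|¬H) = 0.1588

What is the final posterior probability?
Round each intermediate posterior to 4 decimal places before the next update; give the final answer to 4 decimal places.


Sequential Bayesian updating:

Initial prior: P(H) = 0.4428

Update 1:
  P(E) = 0.7198 × 0.4428 + 0.1588 × 0.5572 = 0.31872744 + 0.08848336 = 0.40721080
  P(H|E) = 0.31872744 / 0.40721080 = 0.7827

Update 2:
  P(E) = 0.7198 × 0.7827 + 0.1588 × 0.2173 = 0.56338746 + 0.03450724 = 0.59789470
  P(H|E) = 0.56338746 / 0.59789470 = 0.9423

Final posterior: 0.9423


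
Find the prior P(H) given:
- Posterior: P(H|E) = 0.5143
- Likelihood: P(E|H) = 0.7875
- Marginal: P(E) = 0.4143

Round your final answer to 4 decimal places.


From Bayes' theorem: P(H|E) = P(E|H) × P(H) / P(E)

Rearranging for P(H):
P(H) = P(H|E) × P(E) / P(E|H)
     = 0.5143 × 0.4143 / 0.7875
     = 0.21307449 / 0.7875
     = 0.2706


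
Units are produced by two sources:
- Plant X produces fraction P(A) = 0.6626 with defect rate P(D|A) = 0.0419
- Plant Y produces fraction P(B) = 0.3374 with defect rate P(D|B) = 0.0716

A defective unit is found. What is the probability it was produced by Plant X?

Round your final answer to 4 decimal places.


Let A = from Plant X, D = defective

Given:
- P(A) = 0.6626, P(B) = 0.3374
- P(D|A) = 0.0419, P(D|B) = 0.0716

Step 1: Find P(D)
P(D) = P(D|A)P(A) + P(D|B)P(B)
     = 0.0419 × 0.6626 + 0.0716 × 0.3374
     = 0.02776294 + 0.02415784
     = 0.05192078

Step 2: Apply Bayes' theorem
P(A|D) = P(D|A)P(A) / P(D)
       = 0.02776294 / 0.05192078
       = 0.5347


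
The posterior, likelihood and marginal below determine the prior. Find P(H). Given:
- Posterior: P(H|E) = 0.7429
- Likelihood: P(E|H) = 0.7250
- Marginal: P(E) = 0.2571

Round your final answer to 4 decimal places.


From Bayes' theorem: P(H|E) = P(E|H) × P(H) / P(E)

Rearranging for P(H):
P(H) = P(H|E) × P(E) / P(E|H)
     = 0.7429 × 0.2571 / 0.7250
     = 0.19099959 / 0.7250
     = 0.2634


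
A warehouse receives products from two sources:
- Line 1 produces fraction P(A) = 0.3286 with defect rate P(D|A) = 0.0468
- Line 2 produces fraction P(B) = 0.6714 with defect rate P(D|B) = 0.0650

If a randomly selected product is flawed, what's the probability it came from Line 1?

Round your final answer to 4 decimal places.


Let A = from Line 1, D = flawed

Given:
- P(A) = 0.3286, P(B) = 0.6714
- P(D|A) = 0.0468, P(D|B) = 0.0650

Step 1: Find P(D)
P(D) = P(D|A)P(A) + P(D|B)P(B)
     = 0.0468 × 0.3286 + 0.0650 × 0.6714
     = 0.01537848 + 0.04364100
     = 0.05901948

Step 2: Apply Bayes' theorem
P(A|D) = P(D|A)P(A) / P(D)
       = 0.01537848 / 0.05901948
       = 0.2606


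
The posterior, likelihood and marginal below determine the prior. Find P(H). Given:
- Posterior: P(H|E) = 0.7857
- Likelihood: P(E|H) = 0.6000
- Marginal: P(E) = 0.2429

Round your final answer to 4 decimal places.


From Bayes' theorem: P(H|E) = P(E|H) × P(H) / P(E)

Rearranging for P(H):
P(H) = P(H|E) × P(E) / P(E|H)
     = 0.7857 × 0.2429 / 0.6000
     = 0.19084653 / 0.6000
     = 0.3181


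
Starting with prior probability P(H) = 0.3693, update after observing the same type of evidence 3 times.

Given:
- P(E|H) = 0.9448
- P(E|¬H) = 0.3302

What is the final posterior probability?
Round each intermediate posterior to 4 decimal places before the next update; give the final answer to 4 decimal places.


Sequential Bayesian updating:

Initial prior: P(H) = 0.3693

Update 1:
  P(E) = 0.9448 × 0.3693 + 0.3302 × 0.6307 = 0.34891464 + 0.20825714 = 0.55717178
  P(H|E) = 0.34891464 / 0.55717178 = 0.6262

Update 2:
  P(E) = 0.9448 × 0.6262 + 0.3302 × 0.3738 = 0.59163376 + 0.12342876 = 0.71506252
  P(H|E) = 0.59163376 / 0.71506252 = 0.8274

Update 3:
  P(E) = 0.9448 × 0.8274 + 0.3302 × 0.1726 = 0.78172752 + 0.05699252 = 0.83872004
  P(H|E) = 0.78172752 / 0.83872004 = 0.9320

Final posterior: 0.9320


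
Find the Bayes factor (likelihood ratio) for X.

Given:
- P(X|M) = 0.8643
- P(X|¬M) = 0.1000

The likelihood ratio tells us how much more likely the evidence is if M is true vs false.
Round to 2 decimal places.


Likelihood Ratio (LR) = P(X|M) / P(X|¬M)

LR = 0.8643 / 0.1000
   = 8.64

The evidence is 8.64 times more likely if M is true than if M is false.
Because LR exceeds 1, X is evidence for M.


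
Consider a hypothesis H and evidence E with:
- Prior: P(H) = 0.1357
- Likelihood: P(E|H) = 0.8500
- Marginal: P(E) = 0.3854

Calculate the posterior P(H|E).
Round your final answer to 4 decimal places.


Using Bayes' theorem:

P(H|E) = P(E|H) × P(H) / P(E)
       = 0.8500 × 0.1357 / 0.3854
       = 0.11534500 / 0.3854
       = 0.2993

The evidence strengthens our belief in H.
Prior: 0.1357 → Posterior: 0.2993


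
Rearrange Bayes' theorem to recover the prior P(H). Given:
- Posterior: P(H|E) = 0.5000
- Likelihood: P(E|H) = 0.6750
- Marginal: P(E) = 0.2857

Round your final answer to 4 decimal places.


From Bayes' theorem: P(H|E) = P(E|H) × P(H) / P(E)

Rearranging for P(H):
P(H) = P(H|E) × P(E) / P(E|H)
     = 0.5000 × 0.2857 / 0.6750
     = 0.14285000 / 0.6750
     = 0.2116


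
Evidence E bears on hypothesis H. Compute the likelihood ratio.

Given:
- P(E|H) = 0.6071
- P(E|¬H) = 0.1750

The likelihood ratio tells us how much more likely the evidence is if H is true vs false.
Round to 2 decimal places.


Likelihood Ratio (LR) = P(E|H) / P(E|¬H)

LR = 0.6071 / 0.1750
   = 3.47

The evidence is 3.47 times more likely if H is true than if H is false.
LR > 1, so observing E raises the odds in favor of H.


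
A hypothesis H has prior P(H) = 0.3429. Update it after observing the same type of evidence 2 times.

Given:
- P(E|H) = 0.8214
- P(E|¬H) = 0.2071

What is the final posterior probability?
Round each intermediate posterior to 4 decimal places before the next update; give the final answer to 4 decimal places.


Sequential Bayesian updating:

Initial prior: P(H) = 0.3429

Update 1:
  P(E) = 0.8214 × 0.3429 + 0.2071 × 0.6571 = 0.28165806 + 0.13608541 = 0.41774347
  P(H|E) = 0.28165806 / 0.41774347 = 0.6742

Update 2:
  P(E) = 0.8214 × 0.6742 + 0.2071 × 0.3258 = 0.55378788 + 0.06747318 = 0.62126106
  P(H|E) = 0.55378788 / 0.62126106 = 0.8914

Final posterior: 0.8914


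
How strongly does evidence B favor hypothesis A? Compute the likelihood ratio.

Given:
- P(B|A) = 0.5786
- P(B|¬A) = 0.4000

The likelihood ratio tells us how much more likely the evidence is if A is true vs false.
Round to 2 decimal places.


Likelihood Ratio (LR) = P(B|A) / P(B|¬A)

LR = 0.5786 / 0.4000
   = 1.45

The evidence is 1.45 times more likely if A is true than if A is false.
LR > 1, so observing B raises the odds in favor of A.


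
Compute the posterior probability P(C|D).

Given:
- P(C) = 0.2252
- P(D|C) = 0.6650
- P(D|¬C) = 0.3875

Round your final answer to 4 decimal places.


Bayes' theorem: P(C|D) = P(D|C) × P(C) / P(D)

Step 1: Calculate P(D) using law of total probability
P(D) = P(D|C)P(C) + P(D|¬C)P(¬C)
     = 0.6650 × 0.2252 + 0.3875 × 0.7748
     = 0.14975800 + 0.30023500
     = 0.44999300

Step 2: Apply Bayes' theorem
P(C|D) = P(D|C) × P(C) / P(D)
       = 0.14975800 / 0.44999300
       = 0.3328


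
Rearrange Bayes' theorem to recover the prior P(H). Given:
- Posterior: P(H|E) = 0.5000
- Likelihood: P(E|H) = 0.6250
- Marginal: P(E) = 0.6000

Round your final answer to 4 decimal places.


From Bayes' theorem: P(H|E) = P(E|H) × P(H) / P(E)

Rearranging for P(H):
P(H) = P(H|E) × P(E) / P(E|H)
     = 0.5000 × 0.6000 / 0.6250
     = 0.30000000 / 0.6250
     = 0.4800


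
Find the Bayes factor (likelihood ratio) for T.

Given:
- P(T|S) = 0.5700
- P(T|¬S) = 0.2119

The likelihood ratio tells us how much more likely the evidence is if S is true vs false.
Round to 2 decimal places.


Likelihood Ratio (LR) = P(T|S) / P(T|¬S)

LR = 0.5700 / 0.2119
   = 2.69

The evidence is 2.69 times more likely if S is true than if S is false.
Since LR > 1, the evidence supports S over ¬S.


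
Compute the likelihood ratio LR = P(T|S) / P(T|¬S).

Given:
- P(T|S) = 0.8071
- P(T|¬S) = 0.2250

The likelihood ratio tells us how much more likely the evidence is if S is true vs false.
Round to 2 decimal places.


Likelihood Ratio (LR) = P(T|S) / P(T|¬S)

LR = 0.8071 / 0.2250
   = 3.59

The evidence is 3.59 times more likely if S is true than if S is false.
Since LR > 1, the evidence supports S over ¬S.


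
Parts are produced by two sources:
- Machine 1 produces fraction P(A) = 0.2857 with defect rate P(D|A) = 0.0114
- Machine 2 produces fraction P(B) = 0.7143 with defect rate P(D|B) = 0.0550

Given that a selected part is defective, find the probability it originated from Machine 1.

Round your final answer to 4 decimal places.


Let A = from Machine 1, D = defective

Given:
- P(A) = 0.2857, P(B) = 0.7143
- P(D|A) = 0.0114, P(D|B) = 0.0550

Step 1: Find P(D)
P(D) = P(D|A)P(A) + P(D|B)P(B)
     = 0.0114 × 0.2857 + 0.0550 × 0.7143
     = 0.00325698 + 0.03928650
     = 0.04254348

Step 2: Apply Bayes' theorem
P(A|D) = P(D|A)P(A) / P(D)
       = 0.00325698 / 0.04254348
       = 0.0766


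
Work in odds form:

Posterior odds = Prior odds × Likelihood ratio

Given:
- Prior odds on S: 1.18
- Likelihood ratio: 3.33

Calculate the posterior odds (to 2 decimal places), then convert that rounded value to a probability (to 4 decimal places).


Step 1: Calculate posterior odds
Posterior odds = Prior odds × LR
               = 1.18 × 3.33
               = 3.93

Step 2: Convert to probability
P(S|E) = Posterior odds / (1 + Posterior odds)
       = 3.93 / (1 + 3.93)
       = 3.93 / 4.93
       = 0.7972

The evidence increased P(S) from 0.5413 to 0.7972.


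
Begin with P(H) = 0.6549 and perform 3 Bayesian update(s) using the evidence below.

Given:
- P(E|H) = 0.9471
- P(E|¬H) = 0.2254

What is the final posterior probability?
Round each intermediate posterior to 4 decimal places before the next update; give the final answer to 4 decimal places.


Sequential Bayesian updating:

Initial prior: P(H) = 0.6549

Update 1:
  P(E) = 0.9471 × 0.6549 + 0.2254 × 0.3451 = 0.62025579 + 0.07778554 = 0.69804133
  P(H|E) = 0.62025579 / 0.69804133 = 0.8886

Update 2:
  P(E) = 0.9471 × 0.8886 + 0.2254 × 0.1114 = 0.84159306 + 0.02510956 = 0.86670262
  P(H|E) = 0.84159306 / 0.86670262 = 0.9710

Update 3:
  P(E) = 0.9471 × 0.9710 + 0.2254 × 0.0290 = 0.91963410 + 0.00653660 = 0.92617070
  P(H|E) = 0.91963410 / 0.92617070 = 0.9929

Final posterior: 0.9929


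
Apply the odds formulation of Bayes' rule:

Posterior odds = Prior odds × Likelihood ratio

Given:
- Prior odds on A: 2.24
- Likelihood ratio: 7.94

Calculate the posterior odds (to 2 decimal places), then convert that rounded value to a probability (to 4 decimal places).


Step 1: Calculate posterior odds
Posterior odds = Prior odds × LR
               = 2.24 × 7.94
               = 17.79

Step 2: Convert to probability
P(A|E) = Posterior odds / (1 + Posterior odds)
       = 17.79 / (1 + 17.79)
       = 17.79 / 18.79
       = 0.9468

The evidence increased P(A) from 0.6914 to 0.9468.


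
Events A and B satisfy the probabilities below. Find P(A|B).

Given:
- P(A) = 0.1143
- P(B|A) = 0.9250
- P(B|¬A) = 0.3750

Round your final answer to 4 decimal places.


Bayes' theorem: P(A|B) = P(B|A) × P(A) / P(B)

Step 1: Calculate P(B) using law of total probability
P(B) = P(B|A)P(A) + P(B|¬A)P(¬A)
     = 0.9250 × 0.1143 + 0.3750 × 0.8857
     = 0.10572750 + 0.33213750
     = 0.43786500

Step 2: Apply Bayes' theorem
P(A|B) = P(B|A) × P(A) / P(B)
       = 0.10572750 / 0.43786500
       = 0.2415


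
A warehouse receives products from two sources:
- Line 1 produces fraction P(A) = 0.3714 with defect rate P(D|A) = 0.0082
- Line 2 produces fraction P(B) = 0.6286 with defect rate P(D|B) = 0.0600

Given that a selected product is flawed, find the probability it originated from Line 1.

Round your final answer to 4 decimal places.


Let A = from Line 1, D = flawed

Given:
- P(A) = 0.3714, P(B) = 0.6286
- P(D|A) = 0.0082, P(D|B) = 0.0600

Step 1: Find P(D)
P(D) = P(D|A)P(A) + P(D|B)P(B)
     = 0.0082 × 0.3714 + 0.0600 × 0.6286
     = 0.00304548 + 0.03771600
     = 0.04076148

Step 2: Apply Bayes' theorem
P(A|D) = P(D|A)P(A) / P(D)
       = 0.00304548 / 0.04076148
       = 0.0747


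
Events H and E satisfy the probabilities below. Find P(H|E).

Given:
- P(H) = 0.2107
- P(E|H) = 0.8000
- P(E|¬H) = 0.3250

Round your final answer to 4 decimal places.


Bayes' theorem: P(H|E) = P(E|H) × P(H) / P(E)

Step 1: Calculate P(E) using law of total probability
P(E) = P(E|H)P(H) + P(E|¬H)P(¬H)
     = 0.8000 × 0.2107 + 0.3250 × 0.7893
     = 0.16856000 + 0.25652250
     = 0.42508250

Step 2: Apply Bayes' theorem
P(H|E) = P(E|H) × P(H) / P(E)
       = 0.16856000 / 0.42508250
       = 0.3965


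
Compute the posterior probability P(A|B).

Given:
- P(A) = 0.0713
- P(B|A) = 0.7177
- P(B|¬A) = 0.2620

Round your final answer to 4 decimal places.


Bayes' theorem: P(A|B) = P(B|A) × P(A) / P(B)

Step 1: Calculate P(B) using law of total probability
P(B) = P(B|A)P(A) + P(B|¬A)P(¬A)
     = 0.7177 × 0.0713 + 0.2620 × 0.9287
     = 0.05117201 + 0.24331940
     = 0.29449141

Step 2: Apply Bayes' theorem
P(A|B) = P(B|A) × P(A) / P(B)
       = 0.05117201 / 0.29449141
       = 0.1738


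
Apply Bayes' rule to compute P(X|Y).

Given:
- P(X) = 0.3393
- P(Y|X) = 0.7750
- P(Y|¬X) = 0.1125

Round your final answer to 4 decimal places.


Bayes' theorem: P(X|Y) = P(Y|X) × P(X) / P(Y)

Step 1: Calculate P(Y) using law of total probability
P(Y) = P(Y|X)P(X) + P(Y|¬X)P(¬X)
     = 0.7750 × 0.3393 + 0.1125 × 0.6607
     = 0.26295750 + 0.07432875
     = 0.33728625

Step 2: Apply Bayes' theorem
P(X|Y) = P(Y|X) × P(X) / P(Y)
       = 0.26295750 / 0.33728625
       = 0.7796


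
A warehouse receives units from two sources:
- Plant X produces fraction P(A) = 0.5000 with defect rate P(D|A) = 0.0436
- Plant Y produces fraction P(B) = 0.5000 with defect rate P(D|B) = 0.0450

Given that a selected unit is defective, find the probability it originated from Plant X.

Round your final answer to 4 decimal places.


Let A = from Plant X, D = defective

Given:
- P(A) = 0.5000, P(B) = 0.5000
- P(D|A) = 0.0436, P(D|B) = 0.0450

Step 1: Find P(D)
P(D) = P(D|A)P(A) + P(D|B)P(B)
     = 0.0436 × 0.5000 + 0.0450 × 0.5000
     = 0.02180000 + 0.02250000
     = 0.04430000

Step 2: Apply Bayes' theorem
P(A|D) = P(D|A)P(A) / P(D)
       = 0.02180000 / 0.04430000
       = 0.4921


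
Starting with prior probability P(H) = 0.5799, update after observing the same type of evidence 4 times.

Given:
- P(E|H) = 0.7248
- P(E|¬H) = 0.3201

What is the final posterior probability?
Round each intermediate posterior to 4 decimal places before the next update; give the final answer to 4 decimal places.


Sequential Bayesian updating:

Initial prior: P(H) = 0.5799

Update 1:
  P(E) = 0.7248 × 0.5799 + 0.3201 × 0.4201 = 0.42031152 + 0.13447401 = 0.55478553
  P(H|E) = 0.42031152 / 0.55478553 = 0.7576

Update 2:
  P(E) = 0.7248 × 0.7576 + 0.3201 × 0.2424 = 0.54910848 + 0.07759224 = 0.62670072
  P(H|E) = 0.54910848 / 0.62670072 = 0.8762

Update 3:
  P(E) = 0.7248 × 0.8762 + 0.3201 × 0.1238 = 0.63506976 + 0.03962838 = 0.67469814
  P(H|E) = 0.63506976 / 0.67469814 = 0.9413

Update 4:
  P(E) = 0.7248 × 0.9413 + 0.3201 × 0.0587 = 0.68225424 + 0.01878987 = 0.70104411
  P(H|E) = 0.68225424 / 0.70104411 = 0.9732

Final posterior: 0.9732


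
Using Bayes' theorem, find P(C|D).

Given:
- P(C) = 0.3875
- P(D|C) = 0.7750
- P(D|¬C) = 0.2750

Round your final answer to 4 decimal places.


Bayes' theorem: P(C|D) = P(D|C) × P(C) / P(D)

Step 1: Calculate P(D) using law of total probability
P(D) = P(D|C)P(C) + P(D|¬C)P(¬C)
     = 0.7750 × 0.3875 + 0.2750 × 0.6125
     = 0.30031250 + 0.16843750
     = 0.46875000

Step 2: Apply Bayes' theorem
P(C|D) = P(D|C) × P(C) / P(D)
       = 0.30031250 / 0.46875000
       = 0.6407


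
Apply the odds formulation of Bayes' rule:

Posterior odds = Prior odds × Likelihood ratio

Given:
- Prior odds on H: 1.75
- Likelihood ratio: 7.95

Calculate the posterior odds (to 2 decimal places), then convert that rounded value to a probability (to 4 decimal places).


Step 1: Calculate posterior odds
Posterior odds = Prior odds × LR
               = 1.75 × 7.95
               = 13.91

Step 2: Convert to probability
P(H|E) = Posterior odds / (1 + Posterior odds)
       = 13.91 / (1 + 13.91)
       = 13.91 / 14.91
       = 0.9329

The evidence increased P(H) from 0.6364 to 0.9329.


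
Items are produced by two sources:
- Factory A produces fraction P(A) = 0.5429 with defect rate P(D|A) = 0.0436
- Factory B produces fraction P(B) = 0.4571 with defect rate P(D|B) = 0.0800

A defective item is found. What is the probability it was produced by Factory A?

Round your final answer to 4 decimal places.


Let A = from Factory A, D = defective

Given:
- P(A) = 0.5429, P(B) = 0.4571
- P(D|A) = 0.0436, P(D|B) = 0.0800

Step 1: Find P(D)
P(D) = P(D|A)P(A) + P(D|B)P(B)
     = 0.0436 × 0.5429 + 0.0800 × 0.4571
     = 0.02367044 + 0.03656800
     = 0.06023844

Step 2: Apply Bayes' theorem
P(A|D) = P(D|A)P(A) / P(D)
       = 0.02367044 / 0.06023844
       = 0.3929


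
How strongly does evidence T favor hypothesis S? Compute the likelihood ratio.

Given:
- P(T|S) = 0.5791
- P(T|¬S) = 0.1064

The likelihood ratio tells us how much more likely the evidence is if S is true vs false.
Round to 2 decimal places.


Likelihood Ratio (LR) = P(T|S) / P(T|¬S)

LR = 0.5791 / 0.1064
   = 5.44

The evidence is 5.44 times more likely if S is true than if S is false.
Because LR exceeds 1, T is evidence for S.


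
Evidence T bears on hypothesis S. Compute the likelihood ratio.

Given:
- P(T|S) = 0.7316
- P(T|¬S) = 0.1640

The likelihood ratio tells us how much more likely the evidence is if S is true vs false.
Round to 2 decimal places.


Likelihood Ratio (LR) = P(T|S) / P(T|¬S)

LR = 0.7316 / 0.1640
   = 4.46

The evidence is 4.46 times more likely if S is true than if S is false.
Since LR > 1, the evidence supports S over ¬S.


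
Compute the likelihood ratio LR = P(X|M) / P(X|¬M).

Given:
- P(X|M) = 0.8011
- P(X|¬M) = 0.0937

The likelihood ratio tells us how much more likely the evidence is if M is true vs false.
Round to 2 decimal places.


Likelihood Ratio (LR) = P(X|M) / P(X|¬M)

LR = 0.8011 / 0.0937
   = 8.55

The evidence is 8.55 times more likely if M is true than if M is false.
Since LR > 1, the evidence supports M over ¬M.


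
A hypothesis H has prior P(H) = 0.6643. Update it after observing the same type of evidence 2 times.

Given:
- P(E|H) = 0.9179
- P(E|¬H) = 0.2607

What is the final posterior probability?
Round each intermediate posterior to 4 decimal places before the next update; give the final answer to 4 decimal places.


Sequential Bayesian updating:

Initial prior: P(H) = 0.6643

Update 1:
  P(E) = 0.9179 × 0.6643 + 0.2607 × 0.3357 = 0.60976097 + 0.08751699 = 0.69727796
  P(H|E) = 0.60976097 / 0.69727796 = 0.8745

Update 2:
  P(E) = 0.9179 × 0.8745 + 0.2607 × 0.1255 = 0.80270355 + 0.03271785 = 0.83542140
  P(H|E) = 0.80270355 / 0.83542140 = 0.9608

Final posterior: 0.9608


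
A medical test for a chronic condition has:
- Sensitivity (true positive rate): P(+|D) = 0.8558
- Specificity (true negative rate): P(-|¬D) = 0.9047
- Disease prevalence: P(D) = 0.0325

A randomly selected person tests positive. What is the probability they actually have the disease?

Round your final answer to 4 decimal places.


Let D = has disease, + = positive test

Given:
- P(D) = 0.0325 (prevalence)
- P(+|D) = 0.8558 (sensitivity)
- P(-|¬D) = 0.9047 (specificity)
- P(+|¬D) = 0.0953 (false positive rate = 1 - specificity)

Step 1: Find P(+)
P(+) = P(+|D)P(D) + P(+|¬D)P(¬D)
     = 0.8558 × 0.0325 + 0.0953 × 0.9675
     = 0.02781350 + 0.09220275
     = 0.12001625

Step 2: Apply Bayes' theorem for P(D|+)
P(D|+) = P(+|D)P(D) / P(+)
       = 0.02781350 / 0.12001625
       = 0.2317


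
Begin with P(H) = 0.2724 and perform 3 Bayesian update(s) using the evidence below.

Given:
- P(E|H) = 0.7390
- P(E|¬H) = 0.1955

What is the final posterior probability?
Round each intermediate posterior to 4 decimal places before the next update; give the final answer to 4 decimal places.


Sequential Bayesian updating:

Initial prior: P(H) = 0.2724

Update 1:
  P(E) = 0.7390 × 0.2724 + 0.1955 × 0.7276 = 0.20130360 + 0.14224580 = 0.34354940
  P(H|E) = 0.20130360 / 0.34354940 = 0.5860

Update 2:
  P(E) = 0.7390 × 0.5860 + 0.1955 × 0.4140 = 0.43305400 + 0.08093700 = 0.51399100
  P(H|E) = 0.43305400 / 0.51399100 = 0.8425

Update 3:
  P(E) = 0.7390 × 0.8425 + 0.1955 × 0.1575 = 0.62260750 + 0.03079125 = 0.65339875
  P(H|E) = 0.62260750 / 0.65339875 = 0.9529

Final posterior: 0.9529


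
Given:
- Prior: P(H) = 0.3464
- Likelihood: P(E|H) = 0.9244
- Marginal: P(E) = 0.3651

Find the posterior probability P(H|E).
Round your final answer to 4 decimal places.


Using Bayes' theorem:

P(H|E) = P(E|H) × P(H) / P(E)
       = 0.9244 × 0.3464 / 0.3651
       = 0.32021216 / 0.3651
       = 0.8771

The evidence strengthens our belief in H.
Prior: 0.3464 → Posterior: 0.8771


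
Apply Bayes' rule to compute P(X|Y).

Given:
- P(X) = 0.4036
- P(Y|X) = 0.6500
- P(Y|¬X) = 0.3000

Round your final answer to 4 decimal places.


Bayes' theorem: P(X|Y) = P(Y|X) × P(X) / P(Y)

Step 1: Calculate P(Y) using law of total probability
P(Y) = P(Y|X)P(X) + P(Y|¬X)P(¬X)
     = 0.6500 × 0.4036 + 0.3000 × 0.5964
     = 0.26234000 + 0.17892000
     = 0.44126000

Step 2: Apply Bayes' theorem
P(X|Y) = P(Y|X) × P(X) / P(Y)
       = 0.26234000 / 0.44126000
       = 0.5945


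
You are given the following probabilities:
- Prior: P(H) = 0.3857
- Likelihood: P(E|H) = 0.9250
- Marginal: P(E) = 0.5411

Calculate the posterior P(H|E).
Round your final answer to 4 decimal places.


Using Bayes' theorem:

P(H|E) = P(E|H) × P(H) / P(E)
       = 0.9250 × 0.3857 / 0.5411
       = 0.35677250 / 0.5411
       = 0.6593

The evidence strengthens our belief in H.
Prior: 0.3857 → Posterior: 0.6593


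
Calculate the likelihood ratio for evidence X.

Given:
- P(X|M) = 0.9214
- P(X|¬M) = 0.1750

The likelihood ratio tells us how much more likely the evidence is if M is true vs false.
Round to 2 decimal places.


Likelihood Ratio (LR) = P(X|M) / P(X|¬M)

LR = 0.9214 / 0.1750
   = 5.27

The evidence is 5.27 times more likely if M is true than if M is false.
Because LR exceeds 1, X is evidence for M.


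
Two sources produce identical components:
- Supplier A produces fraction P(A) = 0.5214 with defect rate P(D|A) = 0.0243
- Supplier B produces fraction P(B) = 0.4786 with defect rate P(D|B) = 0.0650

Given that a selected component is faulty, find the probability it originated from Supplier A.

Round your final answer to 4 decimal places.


Let A = from Supplier A, D = faulty

Given:
- P(A) = 0.5214, P(B) = 0.4786
- P(D|A) = 0.0243, P(D|B) = 0.0650

Step 1: Find P(D)
P(D) = P(D|A)P(A) + P(D|B)P(B)
     = 0.0243 × 0.5214 + 0.0650 × 0.4786
     = 0.01267002 + 0.03110900
     = 0.04377902

Step 2: Apply Bayes' theorem
P(A|D) = P(D|A)P(A) / P(D)
       = 0.01267002 / 0.04377902
       = 0.2894


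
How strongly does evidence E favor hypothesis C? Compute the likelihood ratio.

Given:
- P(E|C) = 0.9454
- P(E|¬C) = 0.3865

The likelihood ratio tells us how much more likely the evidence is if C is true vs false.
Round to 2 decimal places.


Likelihood Ratio (LR) = P(E|C) / P(E|¬C)

LR = 0.9454 / 0.3865
   = 2.45

The evidence is 2.45 times more likely if C is true than if C is false.
LR > 1, so observing E raises the odds in favor of C.


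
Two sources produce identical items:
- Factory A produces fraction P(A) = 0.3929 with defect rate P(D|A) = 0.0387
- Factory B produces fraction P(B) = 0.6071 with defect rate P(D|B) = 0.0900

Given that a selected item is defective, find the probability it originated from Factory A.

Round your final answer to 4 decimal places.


Let A = from Factory A, D = defective

Given:
- P(A) = 0.3929, P(B) = 0.6071
- P(D|A) = 0.0387, P(D|B) = 0.0900

Step 1: Find P(D)
P(D) = P(D|A)P(A) + P(D|B)P(B)
     = 0.0387 × 0.3929 + 0.0900 × 0.6071
     = 0.01520523 + 0.05463900
     = 0.06984423

Step 2: Apply Bayes' theorem
P(A|D) = P(D|A)P(A) / P(D)
       = 0.01520523 / 0.06984423
       = 0.2177


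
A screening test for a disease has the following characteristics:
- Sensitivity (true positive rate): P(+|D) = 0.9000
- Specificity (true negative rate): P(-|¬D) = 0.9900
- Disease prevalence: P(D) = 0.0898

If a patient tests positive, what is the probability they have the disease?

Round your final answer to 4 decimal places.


Let D = has disease, + = positive test

Given:
- P(D) = 0.0898 (prevalence)
- P(+|D) = 0.9000 (sensitivity)
- P(-|¬D) = 0.9900 (specificity)
- P(+|¬D) = 0.0100 (false positive rate = 1 - specificity)

Step 1: Find P(+)
P(+) = P(+|D)P(D) + P(+|¬D)P(¬D)
     = 0.9000 × 0.0898 + 0.0100 × 0.9102
     = 0.08082000 + 0.00910200
     = 0.08992200

Step 2: Apply Bayes' theorem for P(D|+)
P(D|+) = P(+|D)P(D) / P(+)
       = 0.08082000 / 0.08992200
       = 0.8988


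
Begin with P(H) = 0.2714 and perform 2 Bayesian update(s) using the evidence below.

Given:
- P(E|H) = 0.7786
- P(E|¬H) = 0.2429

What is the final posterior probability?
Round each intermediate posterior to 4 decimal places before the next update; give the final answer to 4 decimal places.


Sequential Bayesian updating:

Initial prior: P(H) = 0.2714

Update 1:
  P(E) = 0.7786 × 0.2714 + 0.2429 × 0.7286 = 0.21131204 + 0.17697694 = 0.38828898
  P(H|E) = 0.21131204 / 0.38828898 = 0.5442

Update 2:
  P(E) = 0.7786 × 0.5442 + 0.2429 × 0.4558 = 0.42371412 + 0.11071382 = 0.53442794
  P(H|E) = 0.42371412 / 0.53442794 = 0.7928

Final posterior: 0.7928
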